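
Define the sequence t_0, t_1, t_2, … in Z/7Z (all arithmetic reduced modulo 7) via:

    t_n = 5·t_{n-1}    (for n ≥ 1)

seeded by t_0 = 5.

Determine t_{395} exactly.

1

t_1 = 5·5 = 4
t_2 = 5·4 = 6
t_3 = 5·6 = 2
t_4 = 5·2 = 3
t_5 = 5·3 = 1
t_6 = 5·1 = 5
(t_6) = (5) = (t_0), so the sequence has period 6.
395 ≡ 5 (mod 6), hence t_395 = t_5 = 1.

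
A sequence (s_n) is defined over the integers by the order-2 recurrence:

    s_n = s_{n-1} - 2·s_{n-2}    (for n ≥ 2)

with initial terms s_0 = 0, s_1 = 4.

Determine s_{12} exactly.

180

s_2 = 1·4 + -2·0 = 4
s_3 = 1·4 + -2·4 = -4
s_4 = 1·-4 + -2·4 = -12
s_5 = 1·-12 + -2·-4 = -4
s_6 = 1·-4 + -2·-12 = 20
s_7 = 1·20 + -2·-4 = 28
s_8 = 1·28 + -2·20 = -12
s_9 = 1·-12 + -2·28 = -68
s_10 = 1·-68 + -2·-12 = -44
s_11 = 1·-44 + -2·-68 = 92
s_12 = 1·92 + -2·-44 = 180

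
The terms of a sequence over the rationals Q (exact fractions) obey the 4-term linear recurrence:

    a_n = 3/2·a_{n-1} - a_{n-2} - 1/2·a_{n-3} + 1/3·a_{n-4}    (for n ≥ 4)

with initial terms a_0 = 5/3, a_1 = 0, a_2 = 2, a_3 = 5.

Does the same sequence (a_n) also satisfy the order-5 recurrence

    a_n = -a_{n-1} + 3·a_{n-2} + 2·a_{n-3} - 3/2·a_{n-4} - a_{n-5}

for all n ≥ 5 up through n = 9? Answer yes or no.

Terms a_0..a_9: 5/3, 0, 2, 5, 109/18, 37/12, -235/72, -1345/144, -8873/864, -1961/576
n=5: candidate gives 203/18, actual a_5 = 37/12 ✗

no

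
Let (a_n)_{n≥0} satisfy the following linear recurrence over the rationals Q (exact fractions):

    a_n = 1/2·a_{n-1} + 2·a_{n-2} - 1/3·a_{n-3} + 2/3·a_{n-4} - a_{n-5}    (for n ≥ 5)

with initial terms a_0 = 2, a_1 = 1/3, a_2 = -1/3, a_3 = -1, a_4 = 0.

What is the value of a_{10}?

a_5 = 1/2·0 + 2·-1 + -1/3·-1/3 + 2/3·1/3 + -1·2 = -11/3
a_6 = 1/2·-11/3 + 2·0 + -1/3·-1 + 2/3·-1/3 + -1·1/3 = -37/18
a_7 = 1/2·-37/18 + 2·-11/3 + -1/3·0 + 2/3·-1 + -1·-1/3 = -313/36
a_8 = 1/2·-313/36 + 2·-37/18 + -1/3·-11/3 + 2/3·0 + -1·-1 = -449/72
a_9 = 1/2·-449/72 + 2·-313/36 + -1/3·-37/18 + 2/3·-11/3 + -1·0 = -9619/432
a_10 = 1/2·-9619/432 + 2·-449/72 + -1/3·-313/36 + 2/3·-37/18 + -1·-11/3 = -15907/864

-15907/864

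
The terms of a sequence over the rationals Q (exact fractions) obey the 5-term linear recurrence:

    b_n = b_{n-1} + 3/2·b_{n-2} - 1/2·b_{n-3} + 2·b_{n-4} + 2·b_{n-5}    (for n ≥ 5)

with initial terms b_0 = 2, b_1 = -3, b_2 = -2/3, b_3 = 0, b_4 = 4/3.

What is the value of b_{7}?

-49/6

b_5 = 1·4/3 + 3/2·0 + -1/2·-2/3 + 2·-3 + 2·2 = -1/3
b_6 = 1·-1/3 + 3/2·4/3 + -1/2·0 + 2·-2/3 + 2·-3 = -17/3
b_7 = 1·-17/3 + 3/2·-1/3 + -1/2·4/3 + 2·0 + 2·-2/3 = -49/6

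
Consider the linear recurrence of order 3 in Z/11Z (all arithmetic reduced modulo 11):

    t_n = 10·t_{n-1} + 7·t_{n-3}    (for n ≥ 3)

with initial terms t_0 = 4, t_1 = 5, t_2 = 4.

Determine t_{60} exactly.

4

t_3 = 10·4 + 0·5 + 7·4 = 2
t_4 = 10·2 + 0·4 + 7·5 = 0
t_5 = 10·0 + 0·2 + 7·4 = 6
t_6 = 10·6 + 0·0 + 7·2 = 8
t_7 = 10·8 + 0·6 + 7·0 = 3
t_8 = 10·3 + 0·8 + 7·6 = 6
t_9 = 10·6 + 0·3 + 7·8 = 6
t_10 = 10·6 + 0·6 + 7·3 = 4
t_11 = 10·4 + 0·6 + 7·6 = 5
t_12 = 10·5 + 0·4 + 7·6 = 4
(t_10, t_11, t_12) = (4, 5, 4) = (t_0, t_1, t_2), so the sequence has period 10.
60 ≡ 0 (mod 10), hence t_60 = t_0 = 4.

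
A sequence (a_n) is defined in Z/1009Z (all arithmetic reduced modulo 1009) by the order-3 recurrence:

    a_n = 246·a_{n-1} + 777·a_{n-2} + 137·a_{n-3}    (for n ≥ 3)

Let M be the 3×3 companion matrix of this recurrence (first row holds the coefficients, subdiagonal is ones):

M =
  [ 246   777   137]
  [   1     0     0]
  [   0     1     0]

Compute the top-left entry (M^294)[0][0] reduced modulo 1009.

121

(M^294)[0][0] is the top entry after applying M 294 times to the unit state (1, 0, 0). Equivalently it is h_{296} for the auxiliary sequence (h_n) obeying the same recurrence with h_2 = 1 and h_i = 0 for 0 ≤ i < 2:
h_3 = 246·1 + 777·0 + 137·0 = 246
h_4 = 246·246 + 777·1 + 137·0 = 753
h_5 = 246·753 + 777·246 + 137·1 = 160
h_6 = 246·160 + 777·753 + 137·246 = 275
h_7 = 246·275 + 777·160 + 137·753 = 503
h_8 = 246·503 + 777·275 + 137·160 = 129
Continuing the recurrence:
  h_9 = 136;  h_10 = 800;  h_11 = 292;  h_12 = 719;  h_13 = 786;  h_14 = 967
  h_15 = 665;  h_16 = 514;  h_17 = 716;  h_18 = 679;  h_19 = 710;  h_20 = 198
  h_21 = 218;  h_22 = 26;  h_23 = 99;  h_24 = 765;  h_25 = 281;  h_26 = 55
  h_27 = 675;  h_28 = 77;  h_29 = 38;  h_30 = 212;  h_31 = 408;  h_32 = 895
  h_33 = 181;  h_34 = 745;  h_35 = 544;  h_36 = 916;  h_37 = 402;  h_38 = 259
  h_39 = 87;  h_40 = 244;  h_41 = 657;  h_42 = 898;  h_43 = 3;  h_44 = 464
  h_45 = 368;  h_46 = 444;  h_47 = 642;  h_48 = 404;  h_49 = 169;  h_50 = 485
  h_51 = 244;  h_52 = 927;  h_53 = 764;  h_54 = 254;  h_55 = 127;  h_56 = 298
  h_57 = 949;  h_58 = 97;  h_59 = 915;  h_60 = 638;  h_61 = 335;  h_62 = 218
  h_63 = 756;  h_64 = 684;  h_65 = 540;  h_66 = 31;  h_67 = 270;  h_68 = 20
  h_69 = 4;  h_70 = 37;  h_71 = 824;  h_72 = 940;  h_73 = 745;  h_74 = 385
  h_75 = 200;  h_76 = 396;  h_77 = 843;  h_78 = 637;  h_79 = 243;  h_80 = 242
  h_81 = 624;  h_82 = 490;  h_83 = 854;  h_84 = 272;  h_85 = 490;  h_86 = 886
  h_87 = 280;  h_88 = 79;  h_89 = 181;  h_90 = 991;  h_91 = 727;  h_92 = 970
  h_93 = 896;  h_94 = 129;  h_95 = 139;  h_96 = 893;  h_97 = 276;  h_98 = 843
  h_99 = 320;  h_100 = 667;  h_101 = 506;  h_102 = 455;  h_103 = 152;  h_104 = 145
  h_105 = 183;  h_106 = 923;  h_107 = 649;  h_108 = 859;  h_109 = 532;  h_110 = 317
  h_111 = 602;  h_112 = 118;  h_113 = 396;  h_114 = 155;  h_115 = 766;  h_116 = 892
  h_117 = 397;  h_118 = 705;  h_119 = 721;  h_120 = 592;  h_121 = 279;  h_122 = 806
  h_123 = 744;  h_124 = 958;  h_125 = 943;  h_126 = 660;  h_127 = 164;  h_128 = 271
  h_129 = 985;  h_130 = 106;  h_131 = 159;  h_132 = 135;  h_133 = 754;  h_134 = 381
  h_135 = 860;  h_136 = 450;  h_137 = 710;  h_138 = 406;  h_139 = 842;  h_140 = 338
  h_141 = 939;  h_142 = 547;  h_143 = 353;  h_144 = 794;  h_145 = 693;  h_146 = 325
  h_147 = 709;  h_148 = 227;  h_149 = 455;  h_150 = 4;  h_151 = 180;  h_152 = 751
  h_153 = 256;  h_154 = 178;  h_155 = 509;  h_156 = 937;  h_157 = 585;  h_158 = 295
  h_159 = 643;  h_160 = 371;  h_161 = 667;  h_162 = 625;  h_163 = 392;  h_164 = 433
  h_165 = 299;  h_166 = 568;  h_167 = 529;  h_168 = 979;  h_169 = 176;  h_170 = 640
  h_171 = 499;  h_172 = 404;  h_173 = 666;  h_174 = 238;  h_175 = 753;  h_176 = 293
  h_177 = 618;  h_178 = 548;  h_179 = 294;  h_180 = 593;  h_181 = 387;  h_182 = 931
  h_183 = 521;  h_184 = 508;  h_185 = 473;  h_186 = 258;  h_187 = 121;  h_188 = 405
  h_189 = 959;  h_190 = 118;  h_191 = 258;  h_192 = 990;  h_193 = 68;  h_194 = 987
  h_195 = 425;  h_196 = 917;  h_197 = 870;  h_198 = 979;  h_199 = 156;  h_200 = 59
  h_201 = 446;  h_202 = 356;  h_203 = 259;  h_204 = 855;  h_205 = 241;  h_206 = 336
  h_207 = 601;  h_208 = 1002;  h_209 = 733;  h_210 = 930;  h_211 = 252;  h_212 = 130
  h_213 = 26;  h_214 = 670;  h_215 = 23;  h_216 = 85;  h_217 = 410;  h_218 = 544
  h_219 = 908;  h_220 = 971;  h_221 = 829;  h_222 = 140;  h_223 = 364;  h_224 = 116
  h_225 = 601;  h_226 = 281;  h_227 = 72;  h_228 = 551;  h_229 = 944;  h_230 = 239
  h_231 = 29;  h_232 = 294;  h_233 = 466;  h_234 = 960;  h_235 = 832;  h_236 = 389
  h_237 = 893;  h_238 = 245;  h_239 = 224;  h_240 = 534;  h_241 = 962;  h_242 = 174
  h_243 = 741;  h_244 = 273;  h_245 = 813;  h_246 = 55;  h_247 = 548;  h_248 = 350
  h_249 = 805;  h_250 = 196;  h_251 = 216;  h_252 = 905;  h_253 = 597;  h_254 = 800
  h_255 = 661;  h_256 = 273;  h_257 = 199;  h_258 = 500;  h_259 = 216;  h_260 = 723
  h_261 = 500;  h_262 = 1000;  h_263 = 8;  h_264 = 917;  h_265 = 513;  h_266 = 315
  h_267 = 356;  h_268 = 21;  h_269 = 35;  h_270 = 42;  h_271 = 44;  h_272 = 830
  h_273 = 953;  h_274 = 483;  h_275 = 333;  h_276 = 532;  h_277 = 725;  h_278 = 656
  h_279 = 475;  h_280 = 416;  h_281 = 279;  h_282 = 873;  h_283 = 177;  h_284 = 309
  h_285 = 174;  h_286 = 410;  h_287 = 916;  h_288 = 686;  h_289 = 306;  h_290 = 247
  h_291 = 5;  h_292 = 983;  h_293 = 49;  h_294 = 609
h_295 = 246·609 + 777·49 + 137·983 = 687
h_296 = 246·687 + 777·609 + 137·49 = 121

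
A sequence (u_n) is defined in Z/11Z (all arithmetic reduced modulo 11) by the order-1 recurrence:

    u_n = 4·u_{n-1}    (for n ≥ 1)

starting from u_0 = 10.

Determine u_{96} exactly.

u_1 = 4·10 = 7
u_2 = 4·7 = 6
u_3 = 4·6 = 2
u_4 = 4·2 = 8
u_5 = 4·8 = 10
(u_5) = (10) = (u_0), so the sequence has period 5.
96 ≡ 1 (mod 5), hence u_96 = u_1 = 7.

7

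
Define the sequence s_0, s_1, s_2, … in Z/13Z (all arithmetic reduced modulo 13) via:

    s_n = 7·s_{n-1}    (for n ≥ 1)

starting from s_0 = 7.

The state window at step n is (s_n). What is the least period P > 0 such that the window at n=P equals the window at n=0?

12

n=0: window = (7)
n=1: window = (10)
n=2: window = (5)
n=3: window = (9)
n=4: window = (11)
n=5: window = (12)
n=6: window = (6)
n=7: window = (3)
n=8: window = (8)
n=9: window = (4)
n=10: window = (2)
n=11: window = (1)
n=12: window = (7)
window at n=12 equals window at n=0 → period = 12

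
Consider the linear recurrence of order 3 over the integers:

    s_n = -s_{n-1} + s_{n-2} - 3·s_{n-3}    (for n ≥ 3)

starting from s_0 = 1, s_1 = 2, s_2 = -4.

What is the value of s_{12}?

-5065

s_3 = -1·-4 + 1·2 + -3·1 = 3
s_4 = -1·3 + 1·-4 + -3·2 = -13
s_5 = -1·-13 + 1·3 + -3·-4 = 28
s_6 = -1·28 + 1·-13 + -3·3 = -50
s_7 = -1·-50 + 1·28 + -3·-13 = 117
s_8 = -1·117 + 1·-50 + -3·28 = -251
s_9 = -1·-251 + 1·117 + -3·-50 = 518
s_10 = -1·518 + 1·-251 + -3·117 = -1120
s_11 = -1·-1120 + 1·518 + -3·-251 = 2391
s_12 = -1·2391 + 1·-1120 + -3·518 = -5065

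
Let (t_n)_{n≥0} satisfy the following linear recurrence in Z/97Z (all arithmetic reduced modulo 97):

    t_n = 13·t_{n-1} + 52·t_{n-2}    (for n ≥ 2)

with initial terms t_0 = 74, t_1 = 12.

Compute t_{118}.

42

t_2 = 13·12 + 52·74 = 27
t_3 = 13·27 + 52·12 = 5
t_4 = 13·5 + 52·27 = 14
t_5 = 13·14 + 52·5 = 54
t_6 = 13·54 + 52·14 = 72
t_7 = 13·72 + 52·54 = 58
t_8 = 13·58 + 52·72 = 36
t_9 = 13·36 + 52·58 = 89
t_10 = 13·89 + 52·36 = 22
t_11 = 13·22 + 52·89 = 64
t_12 = 13·64 + 52·22 = 36
t_13 = 13·36 + 52·64 = 13
t_14 = 13·13 + 52·36 = 4
t_15 = 13·4 + 52·13 = 49
t_16 = 13·49 + 52·4 = 69
t_17 = 13·69 + 52·49 = 50
t_18 = 13·50 + 52·69 = 67
t_19 = 13·67 + 52·50 = 76
t_20 = 13·76 + 52·67 = 10
t_21 = 13·10 + 52·76 = 8
t_22 = 13·8 + 52·10 = 42
t_23 = 13·42 + 52·8 = 89
t_24 = 13·89 + 52·42 = 43
t_25 = 13·43 + 52·89 = 46
t_26 = 13·46 + 52·43 = 21
t_27 = 13·21 + 52·46 = 46
t_28 = 13·46 + 52·21 = 41
t_29 = 13·41 + 52·46 = 15
t_30 = 13·15 + 52·41 = 96
t_31 = 13·96 + 52·15 = 88
t_32 = 13·88 + 52·96 = 25
t_33 = 13·25 + 52·88 = 51
t_34 = 13·51 + 52·25 = 23
t_35 = 13·23 + 52·51 = 41
t_36 = 13·41 + 52·23 = 80
t_37 = 13·80 + 52·41 = 68
t_38 = 13·68 + 52·80 = 0
t_39 = 13·0 + 52·68 = 44
t_40 = 13·44 + 52·0 = 87
t_41 = 13·87 + 52·44 = 24
t_42 = 13·24 + 52·87 = 83
t_43 = 13·83 + 52·24 = 96
t_44 = 13·96 + 52·83 = 35
t_45 = 13·35 + 52·96 = 15
t_46 = 13·15 + 52·35 = 75
t_47 = 13·75 + 52·15 = 9
t_48 = 13·9 + 52·75 = 40
t_49 = 13·40 + 52·9 = 18
t_50 = 13·18 + 52·40 = 83
t_51 = 13·83 + 52·18 = 75
t_52 = 13·75 + 52·83 = 53
t_53 = 13·53 + 52·75 = 30
t_54 = 13·30 + 52·53 = 42
t_55 = 13·42 + 52·30 = 69
t_56 = 13·69 + 52·42 = 74
t_57 = 13·74 + 52·69 = 88
t_58 = 13·88 + 52·74 = 45
t_59 = 13·45 + 52·88 = 20
t_60 = 13·20 + 52·45 = 78
t_61 = 13·78 + 52·20 = 17
t_62 = 13·17 + 52·78 = 9
t_63 = 13·9 + 52·17 = 31
t_64 = 13·31 + 52·9 = 95
t_65 = 13·95 + 52·31 = 34
t_66 = 13·34 + 52·95 = 47
t_67 = 13·47 + 52·34 = 51
t_68 = 13·51 + 52·47 = 3
t_69 = 13·3 + 52·51 = 72
t_70 = 13·72 + 52·3 = 25
t_71 = 13·25 + 52·72 = 92
t_72 = 13·92 + 52·25 = 71
t_73 = 13·71 + 52·92 = 81
t_74 = 13·81 + 52·71 = 89
t_75 = 13·89 + 52·81 = 34
t_76 = 13·34 + 52·89 = 26
t_77 = 13·26 + 52·34 = 69
t_78 = 13·69 + 52·26 = 18
t_79 = 13·18 + 52·69 = 39
t_80 = 13·39 + 52·18 = 85
t_81 = 13·85 + 52·39 = 29
t_82 = 13·29 + 52·85 = 44
t_83 = 13·44 + 52·29 = 43
t_84 = 13·43 + 52·44 = 34
t_85 = 13·34 + 52·43 = 59
t_86 = 13·59 + 52·34 = 13
t_87 = 13·13 + 52·59 = 36
t_88 = 13·36 + 52·13 = 77
t_89 = 13·77 + 52·36 = 60
t_90 = 13·60 + 52·77 = 31
t_91 = 13·31 + 52·60 = 31
t_92 = 13·31 + 52·31 = 75
t_93 = 13·75 + 52·31 = 65
t_94 = 13·65 + 52·75 = 89
t_95 = 13·89 + 52·65 = 75
t_96 = 13·75 + 52·89 = 74
t_97 = 13·74 + 52·75 = 12
t_98 = 13·12 + 52·74 = 27
t_99 = 13·27 + 52·12 = 5
t_100 = 13·5 + 52·27 = 14
t_101 = 13·14 + 52·5 = 54
t_102 = 13·54 + 52·14 = 72
t_103 = 13·72 + 52·54 = 58
t_104 = 13·58 + 52·72 = 36
t_105 = 13·36 + 52·58 = 89
t_106 = 13·89 + 52·36 = 22
t_107 = 13·22 + 52·89 = 64
t_108 = 13·64 + 52·22 = 36
t_109 = 13·36 + 52·64 = 13
t_110 = 13·13 + 52·36 = 4
t_111 = 13·4 + 52·13 = 49
t_112 = 13·49 + 52·4 = 69
t_113 = 13·69 + 52·49 = 50
t_114 = 13·50 + 52·69 = 67
t_115 = 13·67 + 52·50 = 76
t_116 = 13·76 + 52·67 = 10
t_117 = 13·10 + 52·76 = 8
t_118 = 13·8 + 52·10 = 42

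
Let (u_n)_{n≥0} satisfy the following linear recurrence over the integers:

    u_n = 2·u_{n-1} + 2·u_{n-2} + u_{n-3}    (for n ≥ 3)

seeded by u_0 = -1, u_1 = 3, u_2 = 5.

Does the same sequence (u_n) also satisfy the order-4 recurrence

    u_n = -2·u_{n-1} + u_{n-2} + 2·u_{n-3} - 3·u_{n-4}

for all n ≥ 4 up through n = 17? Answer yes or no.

no

Terms u_0..u_17: -1, 3, 5, 15, 43, 121, 343, 971, 2749, 7783, 22035, 62385, 176623, 500051, 1415733, 4008191, 11347899, 32127913
n=4: candidate gives -16, actual u_4 = 43 ✗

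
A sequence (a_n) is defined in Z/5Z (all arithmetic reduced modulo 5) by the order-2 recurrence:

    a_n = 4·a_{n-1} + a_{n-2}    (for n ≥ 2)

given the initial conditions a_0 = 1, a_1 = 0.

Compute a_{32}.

4

a_2 = 4·0 + 1·1 = 1
a_3 = 4·1 + 1·0 = 4
a_4 = 4·4 + 1·1 = 2
a_5 = 4·2 + 1·4 = 2
a_6 = 4·2 + 1·2 = 0
a_7 = 4·0 + 1·2 = 2
a_8 = 4·2 + 1·0 = 3
a_9 = 4·3 + 1·2 = 4
a_10 = 4·4 + 1·3 = 4
a_11 = 4·4 + 1·4 = 0
a_12 = 4·0 + 1·4 = 4
a_13 = 4·4 + 1·0 = 1
a_14 = 4·1 + 1·4 = 3
a_15 = 4·3 + 1·1 = 3
a_16 = 4·3 + 1·3 = 0
a_17 = 4·0 + 1·3 = 3
a_18 = 4·3 + 1·0 = 2
a_19 = 4·2 + 1·3 = 1
a_20 = 4·1 + 1·2 = 1
a_21 = 4·1 + 1·1 = 0
a_22 = 4·0 + 1·1 = 1
a_23 = 4·1 + 1·0 = 4
a_24 = 4·4 + 1·1 = 2
a_25 = 4·2 + 1·4 = 2
a_26 = 4·2 + 1·2 = 0
a_27 = 4·0 + 1·2 = 2
a_28 = 4·2 + 1·0 = 3
a_29 = 4·3 + 1·2 = 4
a_30 = 4·4 + 1·3 = 4
a_31 = 4·4 + 1·4 = 0
a_32 = 4·0 + 1·4 = 4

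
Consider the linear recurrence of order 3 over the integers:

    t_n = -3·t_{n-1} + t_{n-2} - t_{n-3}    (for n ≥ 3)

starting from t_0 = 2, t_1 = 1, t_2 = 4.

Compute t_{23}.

t_3 = -3·4 + 1·1 + -1·2 = -13
t_4 = -3·-13 + 1·4 + -1·1 = 42
t_5 = -3·42 + 1·-13 + -1·4 = -143
t_6 = -3·-143 + 1·42 + -1·-13 = 484
t_7 = -3·484 + 1·-143 + -1·42 = -1637
t_8 = -3·-1637 + 1·484 + -1·-143 = 5538
t_9 = -3·5538 + 1·-1637 + -1·484 = -18735
t_10 = -3·-18735 + 1·5538 + -1·-1637 = 63380
t_11 = -3·63380 + 1·-18735 + -1·5538 = -214413
t_12 = -3·-214413 + 1·63380 + -1·-18735 = 725354
t_13 = -3·725354 + 1·-214413 + -1·63380 = -2453855
t_14 = -3·-2453855 + 1·725354 + -1·-214413 = 8301332
t_15 = -3·8301332 + 1·-2453855 + -1·725354 = -28083205
t_16 = -3·-28083205 + 1·8301332 + -1·-2453855 = 95004802
t_17 = -3·95004802 + 1·-28083205 + -1·8301332 = -321398943
t_18 = -3·-321398943 + 1·95004802 + -1·-28083205 = 1087284836
t_19 = -3·1087284836 + 1·-321398943 + -1·95004802 = -3678258253
t_20 = -3·-3678258253 + 1·1087284836 + -1·-321398943 = 12443458538
t_21 = -3·12443458538 + 1·-3678258253 + -1·1087284836 = -42095918703
t_22 = -3·-42095918703 + 1·12443458538 + -1·-3678258253 = 142409472900
t_23 = -3·142409472900 + 1·-42095918703 + -1·12443458538 = -481767795941

-481767795941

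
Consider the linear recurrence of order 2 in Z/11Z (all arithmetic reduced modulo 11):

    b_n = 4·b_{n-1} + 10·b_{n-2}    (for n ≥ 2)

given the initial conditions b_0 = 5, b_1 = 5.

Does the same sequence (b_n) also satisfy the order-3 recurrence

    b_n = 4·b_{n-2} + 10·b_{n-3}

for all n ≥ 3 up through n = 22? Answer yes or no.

Terms b_0..b_22: 5, 5, 4, 0, 7, 6, 6, 7, 0, 4, 5, 5, 4, 0, 7, 6, 6, 7, 0, 4, 5, 5, 4
n=3: candidate gives 4, actual b_3 = 0 ✗

no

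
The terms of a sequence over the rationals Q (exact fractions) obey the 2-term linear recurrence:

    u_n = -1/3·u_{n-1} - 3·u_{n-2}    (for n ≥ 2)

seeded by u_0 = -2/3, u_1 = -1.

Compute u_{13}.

289742231/531441

u_2 = -1/3·-1 + -3·-2/3 = 7/3
u_3 = -1/3·7/3 + -3·-1 = 20/9
u_4 = -1/3·20/9 + -3·7/3 = -209/27
u_5 = -1/3·-209/27 + -3·20/9 = -331/81
u_6 = -1/3·-331/81 + -3·-209/27 = 5974/243
u_7 = -1/3·5974/243 + -3·-331/81 = 2963/729
u_8 = -1/3·2963/729 + -3·5974/243 = -164261/2187
u_9 = -1/3·-164261/2187 + -3·2963/729 = 84260/6561
u_10 = -1/3·84260/6561 + -3·-164261/2187 = 4350787/19683
u_11 = -1/3·4350787/19683 + -3·84260/6561 = -6625807/59049
u_12 = -1/3·-6625807/59049 + -3·4350787/19683 = -110845442/177147
u_13 = -1/3·-110845442/177147 + -3·-6625807/59049 = 289742231/531441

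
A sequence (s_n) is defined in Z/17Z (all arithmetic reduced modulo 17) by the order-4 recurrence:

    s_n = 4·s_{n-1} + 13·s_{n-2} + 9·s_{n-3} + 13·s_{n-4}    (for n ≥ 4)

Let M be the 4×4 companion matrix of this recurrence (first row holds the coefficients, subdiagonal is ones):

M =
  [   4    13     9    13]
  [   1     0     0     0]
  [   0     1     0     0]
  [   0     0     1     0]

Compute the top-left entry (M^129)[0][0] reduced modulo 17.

(M^129)[0][0] is the top entry after applying M 129 times to the unit state (1, 0, 0, 0). Equivalently it is h_{132} for the auxiliary sequence (h_n) obeying the same recurrence with h_3 = 1 and h_i = 0 for 0 ≤ i < 3:
h_4 = 4·1 + 13·0 + 9·0 + 13·0 = 4
h_5 = 4·4 + 13·1 + 9·0 + 13·0 = 12
h_6 = 4·12 + 13·4 + 9·1 + 13·0 = 7
h_7 = 4·7 + 13·12 + 9·4 + 13·1 = 12
h_8 = 4·12 + 13·7 + 9·12 + 13·4 = 10
h_9 = 4·10 + 13·12 + 9·7 + 13·12 = 7
Continuing the recurrence:
  h_10 = 0;  h_11 = 14;  h_12 = 11;  h_13 = 11;  h_14 = 7;  h_15 = 10
  h_16 = 16;  h_17 = 9;  h_18 = 0;  h_19 = 0;  h_20 = 0;  h_21 = 15
  h_22 = 9;  h_23 = 10;  h_24 = 3;  h_25 = 10;  h_26 = 14;  h_27 = 3
  h_28 = 0;  h_29 = 6;  h_30 = 12;  h_31 = 12;  h_32 = 3;  h_33 = 14
  h_34 = 2;  h_35 = 16;  h_36 = 0;  h_37 = 0;  h_38 = 0;  h_39 = 4
  h_40 = 16;  h_41 = 14;  h_42 = 11;  h_43 = 14;  h_44 = 6;  h_45 = 11
  h_46 = 0;  h_47 = 5;  h_48 = 10;  h_49 = 10;  h_50 = 11;  h_51 = 6
  h_52 = 13;  h_53 = 2;  h_54 = 0;  h_55 = 0;  h_56 = 0;  h_57 = 9
  h_58 = 2;  h_59 = 6;  h_60 = 12;  h_61 = 6;  h_62 = 5;  h_63 = 12
  h_64 = 0;  h_65 = 7;  h_66 = 14;  h_67 = 14;  h_68 = 12;  h_69 = 5
  h_70 = 8;  h_71 = 13;  h_72 = 0;  h_73 = 0;  h_74 = 0;  h_75 = 16
  h_76 = 13;  h_77 = 5;  h_78 = 10;  h_79 = 5;  h_80 = 7;  h_81 = 10
  h_82 = 0;  h_83 = 3;  h_84 = 6;  h_85 = 6;  h_86 = 10;  h_87 = 7
  h_88 = 1;  h_89 = 8;  h_90 = 0;  h_91 = 0;  h_92 = 0;  h_93 = 2
  h_94 = 8;  h_95 = 7;  h_96 = 14;  h_97 = 7;  h_98 = 3;  h_99 = 14
  h_100 = 0;  h_101 = 11;  h_102 = 5;  h_103 = 5;  h_104 = 14;  h_105 = 3
  h_106 = 15;  h_107 = 1;  h_108 = 0;  h_109 = 0;  h_110 = 0;  h_111 = 13
  h_112 = 1;  h_113 = 3;  h_114 = 6;  h_115 = 3;  h_116 = 11;  h_117 = 6
  h_118 = 0;  h_119 = 12;  h_120 = 7;  h_121 = 7;  h_122 = 6;  h_123 = 11
  h_124 = 4;  h_125 = 15;  h_126 = 0;  h_127 = 0;  h_128 = 0;  h_129 = 8
  h_130 = 15
h_131 = 4·15 + 13·8 + 9·0 + 13·0 = 11
h_132 = 4·11 + 13·15 + 9·8 + 13·0 = 5

5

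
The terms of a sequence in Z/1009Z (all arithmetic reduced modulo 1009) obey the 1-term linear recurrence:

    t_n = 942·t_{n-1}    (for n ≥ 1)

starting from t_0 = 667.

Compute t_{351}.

t_1 = 942·667 = 716
t_2 = 942·716 = 460
t_3 = 942·460 = 459
t_4 = 942·459 = 526
t_5 = 942·526 = 73
t_6 = 942·73 = 154
t_7 = 942·154 = 781
t_8 = 942·781 = 141
t_9 = 942·141 = 643
t_10 = 942·643 = 306
t_11 = 942·306 = 687
t_12 = 942·687 = 385
t_13 = 942·385 = 439
t_14 = 942·439 = 857
t_15 = 942·857 = 94
t_16 = 942·94 = 765
t_17 = 942·765 = 204
t_18 = 942·204 = 458
t_19 = 942·458 = 593
t_20 = 942·593 = 629
t_21 = 942·629 = 235
t_22 = 942·235 = 399
t_23 = 942·399 = 510
t_24 = 942·510 = 136
t_25 = 942·136 = 978
t_26 = 942·978 = 59
t_27 = 942·59 = 83
t_28 = 942·83 = 493
t_29 = 942·493 = 266
t_30 = 942·266 = 340
t_31 = 942·340 = 427
t_32 = 942·427 = 652
t_33 = 942·652 = 712
t_34 = 942·712 = 728
t_35 = 942·728 = 665
t_36 = 942·665 = 850
t_37 = 942·850 = 563
t_38 = 942·563 = 621
t_39 = 942·621 = 771
t_40 = 942·771 = 811
t_41 = 942·811 = 149
t_42 = 942·149 = 107
t_43 = 942·107 = 903
t_44 = 942·903 = 39
t_45 = 942·39 = 414
t_46 = 942·414 = 514
t_47 = 942·514 = 877
t_48 = 942·877 = 772
t_49 = 942·772 = 744
t_50 = 942·744 = 602
t_51 = 942·602 = 26
t_52 = 942·26 = 276
t_53 = 942·276 = 679
t_54 = 942·679 = 921
t_55 = 942·921 = 851
t_56 = 942·851 = 496
t_57 = 942·496 = 65
t_58 = 942·65 = 690
t_59 = 942·690 = 184
t_60 = 942·184 = 789
t_61 = 942·789 = 614
t_62 = 942·614 = 231
t_63 = 942·231 = 667
(t_63) = (667) = (t_0), so the sequence has period 63.
351 ≡ 36 (mod 63), hence t_351 = t_36 = 850.

850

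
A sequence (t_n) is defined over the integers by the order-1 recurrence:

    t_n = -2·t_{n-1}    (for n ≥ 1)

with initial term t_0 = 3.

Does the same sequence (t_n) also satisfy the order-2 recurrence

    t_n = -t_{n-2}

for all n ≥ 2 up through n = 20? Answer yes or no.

Terms t_0..t_20: 3, -6, 12, -24, 48, -96, 192, -384, 768, -1536, 3072, -6144, 12288, -24576, 49152, -98304, 196608, -393216, 786432, -1572864, 3145728
n=2: candidate gives -3, actual t_2 = 12 ✗

no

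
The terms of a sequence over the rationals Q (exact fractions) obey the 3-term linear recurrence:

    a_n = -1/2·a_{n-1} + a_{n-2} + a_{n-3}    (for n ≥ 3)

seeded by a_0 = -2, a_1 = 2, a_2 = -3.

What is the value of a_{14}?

-14047/4096

a_3 = -1/2·-3 + 1·2 + 1·-2 = 3/2
a_4 = -1/2·3/2 + 1·-3 + 1·2 = -7/4
a_5 = -1/2·-7/4 + 1·3/2 + 1·-3 = -5/8
a_6 = -1/2·-5/8 + 1·-7/4 + 1·3/2 = 1/16
a_7 = -1/2·1/16 + 1·-5/8 + 1·-7/4 = -77/32
a_8 = -1/2·-77/32 + 1·1/16 + 1·-5/8 = 41/64
a_9 = -1/2·41/64 + 1·-77/32 + 1·1/16 = -341/128
a_10 = -1/2·-341/128 + 1·41/64 + 1·-77/32 = -111/256
a_11 = -1/2·-111/256 + 1·-341/128 + 1·41/64 = -925/512
a_12 = -1/2·-925/512 + 1·-111/256 + 1·-341/128 = -2247/1024
a_13 = -1/2·-2247/1024 + 1·-925/512 + 1·-111/256 = -2341/2048
a_14 = -1/2·-2341/2048 + 1·-2247/1024 + 1·-925/512 = -14047/4096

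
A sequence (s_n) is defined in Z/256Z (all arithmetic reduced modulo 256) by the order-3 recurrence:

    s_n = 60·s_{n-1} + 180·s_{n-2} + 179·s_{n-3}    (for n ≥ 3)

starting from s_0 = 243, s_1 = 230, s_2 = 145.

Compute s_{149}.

255

s_3 = 60·145 + 180·230 + 179·243 = 157
s_4 = 60·157 + 180·145 + 179·230 = 146
s_5 = 60·146 + 180·157 + 179·145 = 255
s_6 = 60·255 + 180·146 + 179·157 = 51
s_7 = 60·51 + 180·255 + 179·146 = 86
s_8 = 60·86 + 180·51 + 179·255 = 81
Continuing the recurrence:
  s_9 = 29;  s_10 = 226;  s_11 = 255;  s_12 = 243;  s_13 = 70;  s_14 = 145
  s_15 = 29;  s_16 = 178;  s_17 = 127;  s_18 = 51;  s_19 = 182;  s_20 = 81
  s_21 = 157;  s_22 = 2;  s_23 = 127;  s_24 = 243;  s_25 = 166;  s_26 = 145
  s_27 = 157;  s_28 = 210;  s_29 = 255;  s_30 = 51;  s_31 = 22;  s_32 = 81
  s_33 = 29;  s_34 = 34;  s_35 = 255;  s_36 = 243;  s_37 = 6;  s_38 = 145
  s_39 = 29;  s_40 = 242;  s_41 = 127;  s_42 = 51;  s_43 = 118;  s_44 = 81
  s_45 = 157;  s_46 = 66;  s_47 = 127;  s_48 = 243;  s_49 = 102;  s_50 = 145
  s_51 = 157;  s_52 = 18;  s_53 = 255;  s_54 = 51;  s_55 = 214;  s_56 = 81
  s_57 = 29;  s_58 = 98;  s_59 = 255;  s_60 = 243;  s_61 = 198;  s_62 = 145
  s_63 = 29;  s_64 = 50;  s_65 = 127;  s_66 = 51;  s_67 = 54;  s_68 = 81
  s_69 = 157;  s_70 = 130;  s_71 = 127;  s_72 = 243;  s_73 = 38;  s_74 = 145
  s_75 = 157;  s_76 = 82;  s_77 = 255;  s_78 = 51;  s_79 = 150;  s_80 = 81
  s_81 = 29;  s_82 = 162;  s_83 = 255;  s_84 = 243;  s_85 = 134;  s_86 = 145
  s_87 = 29;  s_88 = 114;  s_89 = 127;  s_90 = 51;  s_91 = 246;  s_92 = 81
  s_93 = 157;  s_94 = 194;  s_95 = 127;  s_96 = 243;  s_97 = 230;  s_98 = 145
  s_99 = 157;  s_100 = 146;  s_101 = 255;  s_102 = 51;  s_103 = 86;  s_104 = 81
  s_105 = 29;  s_106 = 226;  s_107 = 255;  s_108 = 243;  s_109 = 70;  s_110 = 145
  s_111 = 29;  s_112 = 178;  s_113 = 127;  s_114 = 51;  s_115 = 182;  s_116 = 81
  s_117 = 157;  s_118 = 2;  s_119 = 127;  s_120 = 243;  s_121 = 166;  s_122 = 145
  s_123 = 157;  s_124 = 210;  s_125 = 255;  s_126 = 51;  s_127 = 22;  s_128 = 81
  s_129 = 29;  s_130 = 34;  s_131 = 255;  s_132 = 243;  s_133 = 6;  s_134 = 145
  s_135 = 29;  s_136 = 242;  s_137 = 127;  s_138 = 51;  s_139 = 118;  s_140 = 81
  s_141 = 157;  s_142 = 66;  s_143 = 127;  s_144 = 243;  s_145 = 102;  s_146 = 145
  s_147 = 157
s_148 = 60·157 + 180·145 + 179·102 = 18
s_149 = 60·18 + 180·157 + 179·145 = 255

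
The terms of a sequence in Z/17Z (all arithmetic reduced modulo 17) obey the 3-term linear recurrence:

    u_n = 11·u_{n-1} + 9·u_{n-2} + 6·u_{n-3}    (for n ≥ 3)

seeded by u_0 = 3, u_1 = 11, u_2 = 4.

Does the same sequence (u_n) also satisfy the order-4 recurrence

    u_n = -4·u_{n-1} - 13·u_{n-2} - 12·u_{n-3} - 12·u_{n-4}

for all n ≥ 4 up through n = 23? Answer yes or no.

Terms u_0..u_23: 3, 11, 4, 8, 3, 10, 15, 1, 2, 2, 12, 9, 15, 12, 15, 6, 1, 2, 16, 13, 10, 0, 15, 4
n=4: candidate gives 3, actual u_4 = 3 ✓
n=5: candidate gives 10, actual u_5 = 10 ✓
n=6: candidate gives 15, actual u_6 = 15 ✓
n=7: candidate gives 1, actual u_7 = 1 ✓
n=8: candidate gives 2, actual u_8 = 2 ✓
n=9: candidate gives 2, actual u_9 = 2 ✓
n=10: candidate gives 12, actual u_10 = 12 ✓
n=11: candidate gives 9, actual u_11 = 9 ✓
n=12: candidate gives 15, actual u_12 = 15 ✓
n=13: candidate gives 12, actual u_13 = 12 ✓
n=14: candidate gives 15, actual u_14 = 15 ✓
n=15: candidate gives 6, actual u_15 = 6 ✓
n=16: candidate gives 1, actual u_16 = 1 ✓
n=17: candidate gives 2, actual u_17 = 2 ✓
n=18: candidate gives 16, actual u_18 = 16 ✓
n=19: candidate gives 13, actual u_19 = 13 ✓
n=20: candidate gives 10, actual u_20 = 10 ✓
n=21: candidate gives 0, actual u_21 = 0 ✓
n=22: candidate gives 15, actual u_22 = 15 ✓
n=23: candidate gives 4, actual u_23 = 4 ✓

yes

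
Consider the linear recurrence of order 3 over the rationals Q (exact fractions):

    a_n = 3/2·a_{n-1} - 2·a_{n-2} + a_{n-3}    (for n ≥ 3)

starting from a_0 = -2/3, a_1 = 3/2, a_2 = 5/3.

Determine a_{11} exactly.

13399/1536

a_3 = 3/2·5/3 + -2·3/2 + 1·-2/3 = -7/6
a_4 = 3/2·-7/6 + -2·5/3 + 1·3/2 = -43/12
a_5 = 3/2·-43/12 + -2·-7/6 + 1·5/3 = -11/8
a_6 = 3/2·-11/8 + -2·-43/12 + 1·-7/6 = 63/16
a_7 = 3/2·63/16 + -2·-11/8 + 1·-43/12 = 487/96
a_8 = 3/2·487/96 + -2·63/16 + 1·-11/8 = -105/64
a_9 = 3/2·-105/64 + -2·487/96 + 1·63/16 = -3329/384
a_10 = 3/2·-3329/384 + -2·-105/64 + 1·487/96 = -3571/768
a_11 = 3/2·-3571/768 + -2·-3329/384 + 1·-105/64 = 13399/1536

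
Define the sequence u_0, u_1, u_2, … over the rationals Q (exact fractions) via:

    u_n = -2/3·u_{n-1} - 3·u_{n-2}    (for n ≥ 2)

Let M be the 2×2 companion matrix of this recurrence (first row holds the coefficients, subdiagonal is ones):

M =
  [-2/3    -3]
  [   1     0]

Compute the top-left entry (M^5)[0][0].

(M^5)[0][0] is the top entry after applying M 5 times to the unit state (1, 0). Equivalently it is h_{6} for the auxiliary sequence (h_n) obeying the same recurrence with h_1 = 1 and h_i = 0 for 0 ≤ i < 1:
h_2 = -2/3·1 + -3·0 = -2/3
h_3 = -2/3·-2/3 + -3·1 = -23/9
h_4 = -2/3·-23/9 + -3·-2/3 = 100/27
h_5 = -2/3·100/27 + -3·-23/9 = 421/81
h_6 = -2/3·421/81 + -3·100/27 = -3542/243

-3542/243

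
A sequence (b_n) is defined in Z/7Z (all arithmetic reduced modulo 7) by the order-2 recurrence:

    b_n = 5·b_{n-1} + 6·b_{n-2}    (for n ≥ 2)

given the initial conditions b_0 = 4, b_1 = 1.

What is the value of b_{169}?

b_2 = 5·1 + 6·4 = 1
b_3 = 5·1 + 6·1 = 4
b_4 = 5·4 + 6·1 = 5
b_5 = 5·5 + 6·4 = 0
b_6 = 5·0 + 6·5 = 2
b_7 = 5·2 + 6·0 = 3
b_8 = 5·3 + 6·2 = 6
b_9 = 5·6 + 6·3 = 6
b_10 = 5·6 + 6·6 = 3
b_11 = 5·3 + 6·6 = 2
b_12 = 5·2 + 6·3 = 0
b_13 = 5·0 + 6·2 = 5
b_14 = 5·5 + 6·0 = 4
b_15 = 5·4 + 6·5 = 1
(b_14, b_15) = (4, 1) = (b_0, b_1), so the sequence has period 14.
169 ≡ 1 (mod 14), hence b_169 = b_1 = 1.

1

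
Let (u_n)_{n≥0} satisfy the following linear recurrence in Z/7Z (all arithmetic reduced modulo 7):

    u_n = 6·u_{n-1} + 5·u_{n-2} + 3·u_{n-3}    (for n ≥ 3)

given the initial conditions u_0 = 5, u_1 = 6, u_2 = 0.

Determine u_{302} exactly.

1

u_3 = 6·0 + 5·6 + 3·5 = 3
u_4 = 6·3 + 5·0 + 3·6 = 1
u_5 = 6·1 + 5·3 + 3·0 = 0
u_6 = 6·0 + 5·1 + 3·3 = 0
u_7 = 6·0 + 5·0 + 3·1 = 3
u_8 = 6·3 + 5·0 + 3·0 = 4
Continuing the recurrence:
  u_9 = 4;  u_10 = 4;  u_11 = 0;  u_12 = 4;  u_13 = 1;  u_14 = 5
  u_15 = 5;  u_16 = 2;  u_17 = 3;  u_18 = 1;  u_19 = 6;  u_20 = 1
  u_21 = 4;  u_22 = 5;  u_23 = 4;  u_24 = 5;  u_25 = 2;  u_26 = 0
  u_27 = 4;  u_28 = 2;  u_29 = 4;  u_30 = 4;  u_31 = 1;  u_32 = 3
  u_33 = 0;  u_34 = 4;  u_35 = 5;  u_36 = 1;  u_37 = 1;  u_38 = 5
  u_39 = 3;  u_40 = 4;  u_41 = 5;  u_42 = 3;  u_43 = 6;  u_44 = 3
  u_45 = 1;  u_46 = 4;  u_47 = 3;  u_48 = 6;  u_49 = 0;  u_50 = 4
  u_51 = 0;  u_52 = 6;  u_53 = 6;  u_54 = 3;  u_55 = 3;  u_56 = 2
  u_57 = 1;  u_58 = 4;  u_59 = 0;  u_60 = 2;  u_61 = 3;  u_62 = 0
  u_63 = 0;  u_64 = 2;  u_65 = 5;  u_66 = 5;  u_67 = 5;  u_68 = 0
  u_69 = 5;  u_70 = 3;  u_71 = 1;  u_72 = 1;  u_73 = 6;  u_74 = 2
  u_75 = 3;  u_76 = 4;  u_77 = 3;  u_78 = 5;  u_79 = 1;  u_80 = 5
  u_81 = 1;  u_82 = 6;  u_83 = 0;  u_84 = 5;  u_85 = 6;  u_86 = 5
  u_87 = 5;  u_88 = 3;  u_89 = 2;  u_90 = 0;  u_91 = 5;  u_92 = 1
  u_93 = 3;  u_94 = 3;  u_95 = 1;  u_96 = 2;  u_97 = 5;  u_98 = 1
  u_99 = 2;  u_100 = 4;  u_101 = 2;  u_102 = 3;  u_103 = 5;  u_104 = 2
  u_105 = 4;  u_106 = 0;  u_107 = 5;  u_108 = 0;  u_109 = 4;  u_110 = 4
  u_111 = 2;  u_112 = 2;  u_113 = 6;  u_114 = 3;  u_115 = 5;  u_116 = 0
  u_117 = 6;  u_118 = 2;  u_119 = 0;  u_120 = 0;  u_121 = 6;  u_122 = 1
  u_123 = 1;  u_124 = 1;  u_125 = 0;  u_126 = 1;  u_127 = 2;  u_128 = 3
  u_129 = 3;  u_130 = 4;  u_131 = 6;  u_132 = 2;  u_133 = 5;  u_134 = 2
  u_135 = 1;  u_136 = 3;  u_137 = 1;  u_138 = 3;  u_139 = 4;  u_140 = 0
  u_141 = 1;  u_142 = 4;  u_143 = 1;  u_144 = 1;  u_145 = 2;  u_146 = 6
  u_147 = 0;  u_148 = 1;  u_149 = 3;  u_150 = 2;  u_151 = 2;  u_152 = 3
  u_153 = 6;  u_154 = 1;  u_155 = 3;  u_156 = 6;  u_157 = 5;  u_158 = 6
  u_159 = 2;  u_160 = 1;  u_161 = 6;  u_162 = 5;  u_163 = 0;  u_164 = 1
  u_165 = 0;  u_166 = 5;  u_167 = 5;  u_168 = 6;  u_169 = 6;  u_170 = 4
  u_171 = 2;  u_172 = 1;  u_173 = 0;  u_174 = 4;  u_175 = 6;  u_176 = 0
  u_177 = 0;  u_178 = 4;  u_179 = 3;  u_180 = 3;  u_181 = 3;  u_182 = 0
  u_183 = 3;  u_184 = 6;  u_185 = 2;  u_186 = 2;  u_187 = 5;  u_188 = 4
  u_189 = 6;  u_190 = 1;  u_191 = 6;  u_192 = 3;  u_193 = 2;  u_194 = 3
  u_195 = 2;  u_196 = 5;  u_197 = 0;  u_198 = 3;  u_199 = 5;  u_200 = 3
  u_201 = 3;  u_202 = 6;  u_203 = 4;  u_204 = 0;  u_205 = 3;  u_206 = 2
  u_207 = 6;  u_208 = 6;  u_209 = 2;  u_210 = 4;  u_211 = 3;  u_212 = 2
  u_213 = 4;  u_214 = 1;  u_215 = 4;  u_216 = 6;  u_217 = 3;  u_218 = 4
  u_219 = 1;  u_220 = 0;  u_221 = 3;  u_222 = 0;  u_223 = 1;  u_224 = 1
  u_225 = 4;  u_226 = 4;  u_227 = 5;  u_228 = 6;  u_229 = 3;  u_230 = 0
  u_231 = 5;  u_232 = 4;  u_233 = 0;  u_234 = 0;  u_235 = 5;  u_236 = 2
  u_237 = 2;  u_238 = 2;  u_239 = 0;  u_240 = 2;  u_241 = 4;  u_242 = 6
  u_243 = 6;  u_244 = 1;  u_245 = 5;  u_246 = 4;  u_247 = 3;  u_248 = 4
  u_249 = 2;  u_250 = 6;  u_251 = 2;  u_252 = 6;  u_253 = 1;  u_254 = 0
  u_255 = 2;  u_256 = 1;  u_257 = 2;  u_258 = 2;  u_259 = 4;  u_260 = 5
  u_261 = 0;  u_262 = 2;  u_263 = 6;  u_264 = 4;  u_265 = 4;  u_266 = 6
  u_267 = 5;  u_268 = 2;  u_269 = 6;  u_270 = 5;  u_271 = 3;  u_272 = 5
  u_273 = 4;  u_274 = 2;  u_275 = 5;  u_276 = 3;  u_277 = 0;  u_278 = 2
  u_279 = 0;  u_280 = 3;  u_281 = 3;  u_282 = 5;  u_283 = 5;  u_284 = 1
  u_285 = 4;  u_286 = 2;  u_287 = 0;  u_288 = 1;  u_289 = 5;  u_290 = 0
  u_291 = 0;  u_292 = 1;  u_293 = 6;  u_294 = 6;  u_295 = 6;  u_296 = 0
  u_297 = 6;  u_298 = 5;  u_299 = 4;  u_300 = 4
u_301 = 6·4 + 5·4 + 3·5 = 3
u_302 = 6·3 + 5·4 + 3·4 = 1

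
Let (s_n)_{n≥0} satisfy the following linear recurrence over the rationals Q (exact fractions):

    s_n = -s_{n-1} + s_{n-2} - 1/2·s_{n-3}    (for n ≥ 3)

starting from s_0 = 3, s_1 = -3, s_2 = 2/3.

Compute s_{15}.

-317011/96

s_3 = -1·2/3 + 1·-3 + -1/2·3 = -31/6
s_4 = -1·-31/6 + 1·2/3 + -1/2·-3 = 22/3
s_5 = -1·22/3 + 1·-31/6 + -1/2·2/3 = -77/6
s_6 = -1·-77/6 + 1·22/3 + -1/2·-31/6 = 91/4
s_7 = -1·91/4 + 1·-77/6 + -1/2·22/3 = -157/4
s_8 = -1·-157/4 + 1·91/4 + -1/2·-77/6 = 821/12
s_9 = -1·821/12 + 1·-157/4 + -1/2·91/4 = -2857/24
s_10 = -1·-2857/24 + 1·821/12 + -1/2·-157/4 = 2485/12
s_11 = -1·2485/12 + 1·-2857/24 + -1/2·821/12 = -1081/3
s_12 = -1·-1081/3 + 1·2485/12 + -1/2·-2857/24 = 10031/16
s_13 = -1·10031/16 + 1·-1081/3 + -1/2·2485/12 = -17453/16
s_14 = -1·-17453/16 + 1·10031/16 + -1/2·-1081/3 = 22775/12
s_15 = -1·22775/12 + 1·-17453/16 + -1/2·10031/16 = -317011/96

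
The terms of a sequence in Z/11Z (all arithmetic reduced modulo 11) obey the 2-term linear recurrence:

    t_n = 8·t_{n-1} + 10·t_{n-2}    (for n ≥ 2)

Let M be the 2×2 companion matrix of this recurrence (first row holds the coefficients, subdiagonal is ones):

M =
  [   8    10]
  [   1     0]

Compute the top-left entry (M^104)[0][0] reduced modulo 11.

0

(M^104)[0][0] is the top entry after applying M 104 times to the unit state (1, 0). Equivalently it is h_{105} for the auxiliary sequence (h_n) obeying the same recurrence with h_1 = 1 and h_i = 0 for 0 ≤ i < 1:
h_2 = 8·1 + 10·0 = 8
h_3 = 8·8 + 10·1 = 8
h_4 = 8·8 + 10·8 = 1
h_5 = 8·1 + 10·8 = 0
h_6 = 8·0 + 10·1 = 10
h_7 = 8·10 + 10·0 = 3
h_8 = 8·3 + 10·10 = 3
h_9 = 8·3 + 10·3 = 10
h_10 = 8·10 + 10·3 = 0
h_11 = 8·0 + 10·10 = 1
(h_10, h_11) = (0, 1) = (h_0, h_1), so the sequence has period 10.
105 ≡ 5 (mod 10), hence h_105 = h_5 = 0.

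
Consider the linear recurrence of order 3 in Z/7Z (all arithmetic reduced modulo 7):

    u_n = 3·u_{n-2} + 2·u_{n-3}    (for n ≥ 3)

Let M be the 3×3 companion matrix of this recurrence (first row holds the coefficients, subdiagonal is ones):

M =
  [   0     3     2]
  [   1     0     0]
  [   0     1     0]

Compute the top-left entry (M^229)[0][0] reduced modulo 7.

(M^229)[0][0] is the top entry after applying M 229 times to the unit state (1, 0, 0). Equivalently it is h_{231} for the auxiliary sequence (h_n) obeying the same recurrence with h_2 = 1 and h_i = 0 for 0 ≤ i < 2:
h_3 = 0·1 + 3·0 + 2·0 = 0
h_4 = 0·0 + 3·1 + 2·0 = 3
h_5 = 0·3 + 3·0 + 2·1 = 2
h_6 = 0·2 + 3·3 + 2·0 = 2
h_7 = 0·2 + 3·2 + 2·3 = 5
h_8 = 0·5 + 3·2 + 2·2 = 3
h_9 = 0·3 + 3·5 + 2·2 = 5
h_10 = 0·5 + 3·3 + 2·5 = 5
h_11 = 0·5 + 3·5 + 2·3 = 0
h_12 = 0·0 + 3·5 + 2·5 = 4
h_13 = 0·4 + 3·0 + 2·5 = 3
h_14 = 0·3 + 3·4 + 2·0 = 5
h_15 = 0·5 + 3·3 + 2·4 = 3
h_16 = 0·3 + 3·5 + 2·3 = 0
h_17 = 0·0 + 3·3 + 2·5 = 5
h_18 = 0·5 + 3·0 + 2·3 = 6
h_19 = 0·6 + 3·5 + 2·0 = 1
h_20 = 0·1 + 3·6 + 2·5 = 0
h_21 = 0·0 + 3·1 + 2·6 = 1
h_22 = 0·1 + 3·0 + 2·1 = 2
h_23 = 0·2 + 3·1 + 2·0 = 3
h_24 = 0·3 + 3·2 + 2·1 = 1
h_25 = 0·1 + 3·3 + 2·2 = 6
h_26 = 0·6 + 3·1 + 2·3 = 2
h_27 = 0·2 + 3·6 + 2·1 = 6
h_28 = 0·6 + 3·2 + 2·6 = 4
h_29 = 0·4 + 3·6 + 2·2 = 1
h_30 = 0·1 + 3·4 + 2·6 = 3
h_31 = 0·3 + 3·1 + 2·4 = 4
h_32 = 0·4 + 3·3 + 2·1 = 4
h_33 = 0·4 + 3·4 + 2·3 = 4
h_34 = 0·4 + 3·4 + 2·4 = 6
h_35 = 0·6 + 3·4 + 2·4 = 6
h_36 = 0·6 + 3·6 + 2·4 = 5
h_37 = 0·5 + 3·6 + 2·6 = 2
h_38 = 0·2 + 3·5 + 2·6 = 6
h_39 = 0·6 + 3·2 + 2·5 = 2
h_40 = 0·2 + 3·6 + 2·2 = 1
h_41 = 0·1 + 3·2 + 2·6 = 4
h_42 = 0·4 + 3·1 + 2·2 = 0
h_43 = 0·0 + 3·4 + 2·1 = 0
h_44 = 0·0 + 3·0 + 2·4 = 1
(h_42, h_43, h_44) = (0, 0, 1) = (h_0, h_1, h_2), so the sequence has period 42.
231 ≡ 21 (mod 42), hence h_231 = h_21 = 1.

1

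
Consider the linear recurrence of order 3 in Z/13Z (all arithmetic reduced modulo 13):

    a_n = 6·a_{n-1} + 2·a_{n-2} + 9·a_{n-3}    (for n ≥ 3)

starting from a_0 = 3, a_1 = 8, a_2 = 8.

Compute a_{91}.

11

a_3 = 6·8 + 2·8 + 9·3 = 0
a_4 = 6·0 + 2·8 + 9·8 = 10
a_5 = 6·10 + 2·0 + 9·8 = 2
a_6 = 6·2 + 2·10 + 9·0 = 6
a_7 = 6·6 + 2·2 + 9·10 = 0
a_8 = 6·0 + 2·6 + 9·2 = 4
a_9 = 6·4 + 2·0 + 9·6 = 0
a_10 = 6·0 + 2·4 + 9·0 = 8
a_11 = 6·8 + 2·0 + 9·4 = 6
a_12 = 6·6 + 2·8 + 9·0 = 0
a_13 = 6·0 + 2·6 + 9·8 = 6
a_14 = 6·6 + 2·0 + 9·6 = 12
a_15 = 6·12 + 2·6 + 9·0 = 6
a_16 = 6·6 + 2·12 + 9·6 = 10
a_17 = 6·10 + 2·6 + 9·12 = 11
a_18 = 6·11 + 2·10 + 9·6 = 10
a_19 = 6·10 + 2·11 + 9·10 = 3
a_20 = 6·3 + 2·10 + 9·11 = 7
a_21 = 6·7 + 2·3 + 9·10 = 8
a_22 = 6·8 + 2·7 + 9·3 = 11
a_23 = 6·11 + 2·8 + 9·7 = 2
a_24 = 6·2 + 2·11 + 9·8 = 2
a_25 = 6·2 + 2·2 + 9·11 = 11
a_26 = 6·11 + 2·2 + 9·2 = 10
a_27 = 6·10 + 2·11 + 9·2 = 9
a_28 = 6·9 + 2·10 + 9·11 = 4
a_29 = 6·4 + 2·9 + 9·10 = 2
a_30 = 6·2 + 2·4 + 9·9 = 10
a_31 = 6·10 + 2·2 + 9·4 = 9
a_32 = 6·9 + 2·10 + 9·2 = 1
a_33 = 6·1 + 2·9 + 9·10 = 10
a_34 = 6·10 + 2·1 + 9·9 = 0
a_35 = 6·0 + 2·10 + 9·1 = 3
a_36 = 6·3 + 2·0 + 9·10 = 4
a_37 = 6·4 + 2·3 + 9·0 = 4
a_38 = 6·4 + 2·4 + 9·3 = 7
a_39 = 6·7 + 2·4 + 9·4 = 8
a_40 = 6·8 + 2·7 + 9·4 = 7
a_41 = 6·7 + 2·8 + 9·7 = 4
a_42 = 6·4 + 2·7 + 9·8 = 6
a_43 = 6·6 + 2·4 + 9·7 = 3
a_44 = 6·3 + 2·6 + 9·4 = 1
a_45 = 6·1 + 2·3 + 9·6 = 1
a_46 = 6·1 + 2·1 + 9·3 = 9
a_47 = 6·9 + 2·1 + 9·1 = 0
a_48 = 6·0 + 2·9 + 9·1 = 1
a_49 = 6·1 + 2·0 + 9·9 = 9
a_50 = 6·9 + 2·1 + 9·0 = 4
a_51 = 6·4 + 2·9 + 9·1 = 12
a_52 = 6·12 + 2·4 + 9·9 = 5
a_53 = 6·5 + 2·12 + 9·4 = 12
a_54 = 6·12 + 2·5 + 9·12 = 8
a_55 = 6·8 + 2·12 + 9·5 = 0
a_56 = 6·0 + 2·8 + 9·12 = 7
a_57 = 6·7 + 2·0 + 9·8 = 10
a_58 = 6·10 + 2·7 + 9·0 = 9
a_59 = 6·9 + 2·10 + 9·7 = 7
a_60 = 6·7 + 2·9 + 9·10 = 7
a_61 = 6·7 + 2·7 + 9·9 = 7
a_62 = 6·7 + 2·7 + 9·7 = 2
a_63 = 6·2 + 2·7 + 9·7 = 11
a_64 = 6·11 + 2·2 + 9·7 = 3
a_65 = 6·3 + 2·11 + 9·2 = 6
a_66 = 6·6 + 2·3 + 9·11 = 11
a_67 = 6·11 + 2·6 + 9·3 = 1
a_68 = 6·1 + 2·11 + 9·6 = 4
a_69 = 6·4 + 2·1 + 9·11 = 8
a_70 = 6·8 + 2·4 + 9·1 = 0
a_71 = 6·0 + 2·8 + 9·4 = 0
a_72 = 6·0 + 2·0 + 9·8 = 7
a_73 = 6·7 + 2·0 + 9·0 = 3
a_74 = 6·3 + 2·7 + 9·0 = 6
a_75 = 6·6 + 2·3 + 9·7 = 1
a_76 = 6·1 + 2·6 + 9·3 = 6
a_77 = 6·6 + 2·1 + 9·6 = 1
a_78 = 6·1 + 2·6 + 9·1 = 1
a_79 = 6·1 + 2·1 + 9·6 = 10
a_80 = 6·10 + 2·1 + 9·1 = 6
a_81 = 6·6 + 2·10 + 9·1 = 0
a_82 = 6·0 + 2·6 + 9·10 = 11
a_83 = 6·11 + 2·0 + 9·6 = 3
a_84 = 6·3 + 2·11 + 9·0 = 1
a_85 = 6·1 + 2·3 + 9·11 = 7
a_86 = 6·7 + 2·1 + 9·3 = 6
a_87 = 6·6 + 2·7 + 9·1 = 7
a_88 = 6·7 + 2·6 + 9·7 = 0
a_89 = 6·0 + 2·7 + 9·6 = 3
a_90 = 6·3 + 2·0 + 9·7 = 3
a_91 = 6·3 + 2·3 + 9·0 = 11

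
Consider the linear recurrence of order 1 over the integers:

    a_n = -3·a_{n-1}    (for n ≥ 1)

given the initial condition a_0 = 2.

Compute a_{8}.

a_1 = -3·2 = -6
a_2 = -3·-6 = 18
a_3 = -3·18 = -54
a_4 = -3·-54 = 162
a_5 = -3·162 = -486
a_6 = -3·-486 = 1458
a_7 = -3·1458 = -4374
a_8 = -3·-4374 = 13122

13122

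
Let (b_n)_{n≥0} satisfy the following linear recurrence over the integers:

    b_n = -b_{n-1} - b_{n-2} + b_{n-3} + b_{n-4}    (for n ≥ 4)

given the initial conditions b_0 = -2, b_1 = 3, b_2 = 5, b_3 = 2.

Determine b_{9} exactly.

b_4 = -1·2 + -1·5 + 1·3 + 1·-2 = -6
b_5 = -1·-6 + -1·2 + 1·5 + 1·3 = 12
b_6 = -1·12 + -1·-6 + 1·2 + 1·5 = 1
b_7 = -1·1 + -1·12 + 1·-6 + 1·2 = -17
b_8 = -1·-17 + -1·1 + 1·12 + 1·-6 = 22
b_9 = -1·22 + -1·-17 + 1·1 + 1·12 = 8

8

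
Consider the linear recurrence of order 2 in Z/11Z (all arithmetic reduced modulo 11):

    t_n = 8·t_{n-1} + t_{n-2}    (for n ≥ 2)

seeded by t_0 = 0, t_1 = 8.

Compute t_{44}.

t_2 = 8·8 + 1·0 = 9
t_3 = 8·9 + 1·8 = 3
t_4 = 8·3 + 1·9 = 0
t_5 = 8·0 + 1·3 = 3
t_6 = 8·3 + 1·0 = 2
t_7 = 8·2 + 1·3 = 8
t_8 = 8·8 + 1·2 = 0
t_9 = 8·0 + 1·8 = 8
(t_8, t_9) = (0, 8) = (t_0, t_1), so the sequence has period 8.
44 ≡ 4 (mod 8), hence t_44 = t_4 = 0.

0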